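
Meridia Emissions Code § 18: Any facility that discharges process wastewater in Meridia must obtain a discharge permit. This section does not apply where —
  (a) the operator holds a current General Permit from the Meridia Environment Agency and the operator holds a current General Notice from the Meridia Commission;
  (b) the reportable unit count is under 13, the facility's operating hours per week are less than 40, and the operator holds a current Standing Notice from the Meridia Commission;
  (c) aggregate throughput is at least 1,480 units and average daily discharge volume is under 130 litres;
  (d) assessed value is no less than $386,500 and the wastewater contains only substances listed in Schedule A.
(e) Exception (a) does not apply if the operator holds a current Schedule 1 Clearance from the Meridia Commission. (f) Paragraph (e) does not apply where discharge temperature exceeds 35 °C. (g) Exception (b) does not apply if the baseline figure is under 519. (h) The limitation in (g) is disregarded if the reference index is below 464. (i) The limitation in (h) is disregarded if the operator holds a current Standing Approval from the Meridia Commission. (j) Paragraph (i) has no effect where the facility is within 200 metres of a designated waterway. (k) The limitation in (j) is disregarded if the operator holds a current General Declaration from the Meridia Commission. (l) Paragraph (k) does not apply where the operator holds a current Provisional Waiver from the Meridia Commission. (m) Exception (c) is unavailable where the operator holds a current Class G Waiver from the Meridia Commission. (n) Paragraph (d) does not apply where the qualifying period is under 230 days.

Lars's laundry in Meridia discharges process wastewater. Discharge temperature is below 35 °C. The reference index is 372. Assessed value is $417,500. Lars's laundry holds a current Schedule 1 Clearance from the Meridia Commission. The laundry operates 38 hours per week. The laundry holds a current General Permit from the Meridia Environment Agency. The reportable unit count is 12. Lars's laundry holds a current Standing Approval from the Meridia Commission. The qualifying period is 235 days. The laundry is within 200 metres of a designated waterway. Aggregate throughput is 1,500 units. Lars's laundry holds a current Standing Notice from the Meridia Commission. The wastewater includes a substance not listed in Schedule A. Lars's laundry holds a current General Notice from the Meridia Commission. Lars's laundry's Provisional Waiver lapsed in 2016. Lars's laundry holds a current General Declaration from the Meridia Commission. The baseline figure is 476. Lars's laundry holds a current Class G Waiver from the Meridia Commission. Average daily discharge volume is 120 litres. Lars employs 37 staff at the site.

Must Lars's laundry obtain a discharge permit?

Yes — Lars's laundry must obtain a discharge permit.

Exception (a): a current General Permit is held; a current General Notice is held — every condition holds. But: (e) is engaged — a current Schedule 1 Clearance is held. (f), which would lift (e), is not engaged — discharge temperature is below 35 °C. So (a) is unavailable.
All of (b)'s requirements are met (the reportable unit count is 12, under the 13 limit; the facility's operating hours per week are 38, less than the 40 limit; a current Standing Notice is held). But applying paragraphs (g)–(l): (g) applies — the baseline figure is 476, under the 519 limit. (h) would limit (g) — the reference index is 372, below the 464 limit — but (i) sets (h) aside: (i) is engaged — a current Standing Approval is held. (j) is engaged (the laundry is within 200 m of a designated waterway), but is set aside by (k): (k) operates against (j): a current General Declaration is held. (l) does not operate here (no current Provisional Waiver is held), so (k) stands. Exception (b) does not apply.
Exception (c)'s conditions are all satisfied: aggregate throughput is 1,500 units, meeting the 1,480 units threshold; average daily discharge volume is 120 litres, under the 130 litres limit. But applying paragraph (m): (m) operates against (c): a current Class G Waiver is held. Exception (c) does not apply.
Exception (d) does not apply: the wastewater includes a non-Schedule-A substance.
No exception displaces § 18.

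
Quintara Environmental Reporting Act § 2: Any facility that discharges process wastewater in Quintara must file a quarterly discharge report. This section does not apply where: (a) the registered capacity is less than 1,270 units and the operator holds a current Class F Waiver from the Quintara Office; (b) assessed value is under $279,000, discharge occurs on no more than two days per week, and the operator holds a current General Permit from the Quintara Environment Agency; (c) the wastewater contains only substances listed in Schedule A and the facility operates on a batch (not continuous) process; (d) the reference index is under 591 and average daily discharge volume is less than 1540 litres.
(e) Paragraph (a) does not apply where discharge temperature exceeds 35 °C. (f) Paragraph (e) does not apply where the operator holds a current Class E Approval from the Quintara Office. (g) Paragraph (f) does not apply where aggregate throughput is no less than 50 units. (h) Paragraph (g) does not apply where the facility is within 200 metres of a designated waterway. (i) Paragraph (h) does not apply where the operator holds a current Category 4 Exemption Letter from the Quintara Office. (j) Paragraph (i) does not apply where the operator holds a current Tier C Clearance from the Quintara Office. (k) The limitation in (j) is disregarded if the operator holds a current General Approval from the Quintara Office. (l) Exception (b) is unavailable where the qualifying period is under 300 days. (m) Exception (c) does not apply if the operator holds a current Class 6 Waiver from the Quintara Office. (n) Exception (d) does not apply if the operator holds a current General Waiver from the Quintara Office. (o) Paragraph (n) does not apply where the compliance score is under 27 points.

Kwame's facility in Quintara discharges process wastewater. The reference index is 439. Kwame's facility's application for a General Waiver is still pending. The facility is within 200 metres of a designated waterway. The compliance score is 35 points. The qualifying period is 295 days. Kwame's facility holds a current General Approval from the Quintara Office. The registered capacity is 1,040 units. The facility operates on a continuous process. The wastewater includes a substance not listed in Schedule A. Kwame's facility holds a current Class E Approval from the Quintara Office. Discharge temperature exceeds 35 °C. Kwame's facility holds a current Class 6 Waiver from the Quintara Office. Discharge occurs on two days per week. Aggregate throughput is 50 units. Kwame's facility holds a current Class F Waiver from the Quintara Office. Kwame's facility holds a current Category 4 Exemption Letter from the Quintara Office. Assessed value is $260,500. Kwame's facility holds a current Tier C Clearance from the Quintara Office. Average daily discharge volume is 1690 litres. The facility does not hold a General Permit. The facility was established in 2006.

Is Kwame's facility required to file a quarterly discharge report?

Yes — Kwame's facility must file a quarterly discharge report.

Exception (a)'s conditions are all satisfied: the registered capacity is 1,040 units, less than the 1,270 units limit; a current Class F Waiver is held. However, paragraphs (e)–(k) must be considered: (e) operates against (a): discharge temperature exceeds 35 °C. (f) would limit (e) — a current Class E Approval is held — but (g) sets (f) aside: (g) is triggered — aggregate throughput is 50 units, meeting the 50 units threshold. (h) operates (the facility is within 200 m of a designated waterway), but is displaced by (i): (i) operates against (h): a current Category 4 Exemption Letter is held. (j) would limit (i) — a current Tier C Clearance is held — but (k) sets (j) aside: (k) is triggered — a current General Approval is held. So (a) is unavailable.
Exception (b) requires that the operator holds a current General Permit from the Quintara Environment Agency; but no General Permit is held, so (b) is unavailable.
Exception (c) does not apply: the wastewater includes a non-Schedule-A substance.
Exception (d) requires that average daily discharge volume is less than 1540 litres; but average daily discharge volume is 1690 litres, not less than 1540 litres, so (d) is unavailable.
Every exception is unavailable, so the rule governs.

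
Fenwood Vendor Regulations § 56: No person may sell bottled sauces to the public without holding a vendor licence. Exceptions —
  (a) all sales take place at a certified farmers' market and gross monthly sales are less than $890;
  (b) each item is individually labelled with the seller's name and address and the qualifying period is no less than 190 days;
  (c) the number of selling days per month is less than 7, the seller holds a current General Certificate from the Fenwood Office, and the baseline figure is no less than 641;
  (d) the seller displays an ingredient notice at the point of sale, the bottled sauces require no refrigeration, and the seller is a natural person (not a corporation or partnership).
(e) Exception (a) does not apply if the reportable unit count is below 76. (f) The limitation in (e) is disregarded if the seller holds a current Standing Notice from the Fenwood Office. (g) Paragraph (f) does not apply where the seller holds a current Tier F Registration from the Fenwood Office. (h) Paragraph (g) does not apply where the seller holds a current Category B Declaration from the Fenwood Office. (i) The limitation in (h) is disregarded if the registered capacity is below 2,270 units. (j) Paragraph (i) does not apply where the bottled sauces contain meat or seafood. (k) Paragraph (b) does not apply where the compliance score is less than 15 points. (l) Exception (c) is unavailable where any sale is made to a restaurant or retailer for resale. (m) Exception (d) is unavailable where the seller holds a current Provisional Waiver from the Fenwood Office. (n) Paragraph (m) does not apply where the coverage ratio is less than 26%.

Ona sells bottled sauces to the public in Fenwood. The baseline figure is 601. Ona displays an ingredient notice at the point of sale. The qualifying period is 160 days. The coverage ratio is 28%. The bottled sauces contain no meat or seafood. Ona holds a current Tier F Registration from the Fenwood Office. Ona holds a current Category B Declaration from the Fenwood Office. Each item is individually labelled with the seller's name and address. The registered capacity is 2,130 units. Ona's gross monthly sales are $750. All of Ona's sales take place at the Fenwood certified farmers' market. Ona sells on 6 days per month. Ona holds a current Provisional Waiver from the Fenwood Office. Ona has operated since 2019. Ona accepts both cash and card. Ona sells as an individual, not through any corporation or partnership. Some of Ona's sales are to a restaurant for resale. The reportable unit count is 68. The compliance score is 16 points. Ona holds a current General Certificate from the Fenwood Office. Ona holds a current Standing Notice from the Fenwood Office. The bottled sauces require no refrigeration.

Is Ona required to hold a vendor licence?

Yes — Ona must hold a vendor licence.

Exception (a) is satisfied on its face — all sales are at a certified farmers' market; gross monthly sales are $750, less than the $890 limit. Turning to paragraphs (e)–(j): (e) operates against (a): the reportable unit count is 68, below the 76 limit. (f) is engaged (a current Standing Notice is held), but yields to (g): (g) operates against (f): a current Tier F Registration is held. (h) would limit (g) — a current Category B Declaration is held — but (i) sets (h) aside: (i) applies — the registered capacity is 2,130 units, below the 2,270 units limit. (j) does not operate here (the bottled sauces contain no meat or seafood), so (i) stands. (a) is therefore removed.
Exception (b) requires that the qualifying period is no less than 190 days; but the qualifying period is 160 days, short of 190 days, so (b) is unavailable.
Exception (c) does not apply: the baseline figure is 601, short of 641.
Exception (d): an ingredient notice is displayed; the bottled sauces are shelf-stable; the seller is a natural person — every condition holds. But applying paragraphs (m)–(n): (m) operates against (d): a current Provisional Waiver is held. (n), which would lift (m), does not operate here — the coverage ratio is 28%, not less than 26%. (d) is therefore removed.
None of the exceptions is available; § 56 applies in full.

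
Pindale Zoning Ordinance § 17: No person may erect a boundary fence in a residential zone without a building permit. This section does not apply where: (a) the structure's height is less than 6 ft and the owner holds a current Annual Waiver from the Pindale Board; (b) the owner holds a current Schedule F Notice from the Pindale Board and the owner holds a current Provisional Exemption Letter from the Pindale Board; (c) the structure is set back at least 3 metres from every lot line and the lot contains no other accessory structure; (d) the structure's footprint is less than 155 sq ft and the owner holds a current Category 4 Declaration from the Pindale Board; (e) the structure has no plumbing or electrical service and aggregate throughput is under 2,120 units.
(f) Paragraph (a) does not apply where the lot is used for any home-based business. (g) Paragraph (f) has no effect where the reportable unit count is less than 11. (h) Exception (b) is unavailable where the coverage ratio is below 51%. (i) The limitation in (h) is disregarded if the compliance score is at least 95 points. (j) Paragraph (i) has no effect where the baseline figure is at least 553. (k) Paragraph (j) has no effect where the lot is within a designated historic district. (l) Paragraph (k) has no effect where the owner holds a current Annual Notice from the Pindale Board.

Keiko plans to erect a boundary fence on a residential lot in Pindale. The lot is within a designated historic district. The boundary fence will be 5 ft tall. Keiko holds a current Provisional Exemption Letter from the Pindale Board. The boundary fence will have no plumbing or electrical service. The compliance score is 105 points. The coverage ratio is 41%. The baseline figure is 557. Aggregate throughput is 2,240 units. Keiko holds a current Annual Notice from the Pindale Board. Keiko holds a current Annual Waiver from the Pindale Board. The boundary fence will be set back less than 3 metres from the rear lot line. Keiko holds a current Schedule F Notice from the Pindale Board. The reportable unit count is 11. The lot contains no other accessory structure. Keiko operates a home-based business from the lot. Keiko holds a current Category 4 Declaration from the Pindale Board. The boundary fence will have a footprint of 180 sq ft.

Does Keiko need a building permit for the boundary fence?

All of (a)'s requirements are met (the structure's height is 5 ft, less than the 6 ft limit; a current Annual Waiver is held). But applying paragraphs (f)–(g): (f) operates against (a): a home-based business operates on the lot. (g) does not operate here (the reportable unit count is 11, not less than 11), so (f) stands. (a) is therefore removed.
Exception (b) is satisfied on its face — a current Schedule F Notice is held; a current Provisional Exemption Letter is held. However, paragraphs (h)–(l) must be considered: (h) is triggered — the coverage ratio is 41%, below the 51% limit. (i) would limit (h) — the compliance score is 105 points, meeting the 95 points threshold — but (j) sets (i) aside: (j) operates against (i): the baseline figure is 557, meeting the 553 threshold. (k) would limit (j) — the lot is in a historic district — but (l) sets (k) aside: (l) is engaged — a current Annual Notice is held. (b) is therefore removed.
Exception (c) requires that the structure is set back at least 3 metres from every lot line; but the rear setback is under 3 m, so (c) is unavailable.
Exception (d) does not apply: the structure's footprint is 180 sq ft, not less than 155 sq ft.
Exception (e) requires that aggregate throughput is under 2,120 units; but aggregate throughput is 2,240 units, not under 2,120 units, so (e) is unavailable.
No exception applies. The general rule governs.

Yes — Keiko must obtain a building permit.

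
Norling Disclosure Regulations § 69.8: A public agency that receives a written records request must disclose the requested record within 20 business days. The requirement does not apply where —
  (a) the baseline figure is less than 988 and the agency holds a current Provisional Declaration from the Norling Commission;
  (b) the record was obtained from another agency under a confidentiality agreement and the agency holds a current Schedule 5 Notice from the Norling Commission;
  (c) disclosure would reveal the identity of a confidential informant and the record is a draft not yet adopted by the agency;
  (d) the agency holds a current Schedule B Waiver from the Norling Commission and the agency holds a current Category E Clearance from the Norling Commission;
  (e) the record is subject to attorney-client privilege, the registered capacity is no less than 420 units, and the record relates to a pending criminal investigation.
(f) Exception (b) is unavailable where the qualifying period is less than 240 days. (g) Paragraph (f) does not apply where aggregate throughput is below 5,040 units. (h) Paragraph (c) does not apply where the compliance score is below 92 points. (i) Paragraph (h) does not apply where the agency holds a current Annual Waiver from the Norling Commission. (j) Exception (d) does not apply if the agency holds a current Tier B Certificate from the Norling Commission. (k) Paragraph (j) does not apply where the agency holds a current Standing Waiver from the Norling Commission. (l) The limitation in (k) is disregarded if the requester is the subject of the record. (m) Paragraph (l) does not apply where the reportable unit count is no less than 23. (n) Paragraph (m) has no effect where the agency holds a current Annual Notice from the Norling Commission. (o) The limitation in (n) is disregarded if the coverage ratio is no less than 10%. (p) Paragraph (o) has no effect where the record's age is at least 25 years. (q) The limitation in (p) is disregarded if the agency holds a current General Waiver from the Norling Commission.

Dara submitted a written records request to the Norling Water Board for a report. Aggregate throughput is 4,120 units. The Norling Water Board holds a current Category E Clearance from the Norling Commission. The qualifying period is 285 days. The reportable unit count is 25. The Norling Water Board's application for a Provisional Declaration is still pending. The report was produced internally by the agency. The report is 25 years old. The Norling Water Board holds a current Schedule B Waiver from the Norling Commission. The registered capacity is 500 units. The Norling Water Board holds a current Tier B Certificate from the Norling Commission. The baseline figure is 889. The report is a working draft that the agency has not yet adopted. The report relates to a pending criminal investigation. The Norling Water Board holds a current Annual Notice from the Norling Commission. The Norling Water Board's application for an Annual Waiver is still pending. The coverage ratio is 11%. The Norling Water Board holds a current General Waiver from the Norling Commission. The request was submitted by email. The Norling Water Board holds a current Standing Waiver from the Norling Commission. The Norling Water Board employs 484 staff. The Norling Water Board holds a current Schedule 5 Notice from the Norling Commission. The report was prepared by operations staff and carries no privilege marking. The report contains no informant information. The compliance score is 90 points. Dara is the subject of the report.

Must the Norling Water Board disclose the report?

No — exception (d) applies; the Norling Water Board is not required to disclose the report.

Exception (a) fails — there is no Provisional Declaration in force.
Exception (b) requires that the record was obtained from another agency under a confidentiality agreement; but the report was produced internally, so (b) is unavailable.
Exception (c) does not apply: the report contains no informant information.
Exception (d) is satisfied on its face — a current Schedule B Waiver is held; a current Category E Clearance is held. Under paragraphs (j)–(q): (j) would limit (d) — a current Tier B Certificate is held — but (k) sets (j) aside: (k) applies — a current Standing Waiver is held. (l) would limit (k) — Dara is the subject of the report — but (m) sets (l) aside: (m) is engaged — the reportable unit count is 25, meeting the 23 threshold. (n) is engaged (a current Annual Notice is held), but is set aside by (o): (o) operates against (n): the coverage ratio is 11%, meeting the 10% threshold. (p) would limit (o) — the record's age is 25 years, meeting the 25 years threshold — but (q) sets (p) aside: (q) is engaged — a current General Waiver is held. (d) remains available.
Exception (e) requires that the record is subject to attorney-client privilege; but the report carries no privilege marking, so (e) is unavailable.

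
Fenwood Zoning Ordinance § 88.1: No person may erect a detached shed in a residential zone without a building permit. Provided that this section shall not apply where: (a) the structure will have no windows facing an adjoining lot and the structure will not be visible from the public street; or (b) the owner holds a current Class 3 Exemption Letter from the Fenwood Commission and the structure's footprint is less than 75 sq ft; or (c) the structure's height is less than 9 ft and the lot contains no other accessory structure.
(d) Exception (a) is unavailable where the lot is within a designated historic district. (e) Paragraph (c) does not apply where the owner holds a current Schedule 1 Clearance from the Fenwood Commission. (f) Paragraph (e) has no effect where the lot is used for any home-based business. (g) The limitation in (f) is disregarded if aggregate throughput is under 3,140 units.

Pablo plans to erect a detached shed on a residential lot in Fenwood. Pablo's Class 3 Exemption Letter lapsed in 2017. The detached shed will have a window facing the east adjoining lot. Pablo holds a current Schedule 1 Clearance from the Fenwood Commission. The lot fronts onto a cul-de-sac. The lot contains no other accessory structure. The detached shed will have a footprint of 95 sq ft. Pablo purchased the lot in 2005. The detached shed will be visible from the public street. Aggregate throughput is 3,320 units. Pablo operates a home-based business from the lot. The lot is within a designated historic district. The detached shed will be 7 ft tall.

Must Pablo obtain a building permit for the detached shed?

Exception (a) does not apply: a window faces an adjoining lot.
Exception (b) does not apply: no current Class 3 Exemption Letter is held.
Exception (c) is satisfied on its face — the structure's height is 7 ft, less than the 9 ft limit; the lot has no other accessory structure. Applying paragraphs (e)–(g): (e) would limit (c) — a current Schedule 1 Clearance is held — but (f) sets (e) aside: (f) operates against (e): a home-based business operates on the lot. (g), which would lift (f), is not triggered — aggregate throughput is 3,320 units, not under 3,140 units. So (c) applies.

No — exception (c) applies; Pablo does not need a building permit.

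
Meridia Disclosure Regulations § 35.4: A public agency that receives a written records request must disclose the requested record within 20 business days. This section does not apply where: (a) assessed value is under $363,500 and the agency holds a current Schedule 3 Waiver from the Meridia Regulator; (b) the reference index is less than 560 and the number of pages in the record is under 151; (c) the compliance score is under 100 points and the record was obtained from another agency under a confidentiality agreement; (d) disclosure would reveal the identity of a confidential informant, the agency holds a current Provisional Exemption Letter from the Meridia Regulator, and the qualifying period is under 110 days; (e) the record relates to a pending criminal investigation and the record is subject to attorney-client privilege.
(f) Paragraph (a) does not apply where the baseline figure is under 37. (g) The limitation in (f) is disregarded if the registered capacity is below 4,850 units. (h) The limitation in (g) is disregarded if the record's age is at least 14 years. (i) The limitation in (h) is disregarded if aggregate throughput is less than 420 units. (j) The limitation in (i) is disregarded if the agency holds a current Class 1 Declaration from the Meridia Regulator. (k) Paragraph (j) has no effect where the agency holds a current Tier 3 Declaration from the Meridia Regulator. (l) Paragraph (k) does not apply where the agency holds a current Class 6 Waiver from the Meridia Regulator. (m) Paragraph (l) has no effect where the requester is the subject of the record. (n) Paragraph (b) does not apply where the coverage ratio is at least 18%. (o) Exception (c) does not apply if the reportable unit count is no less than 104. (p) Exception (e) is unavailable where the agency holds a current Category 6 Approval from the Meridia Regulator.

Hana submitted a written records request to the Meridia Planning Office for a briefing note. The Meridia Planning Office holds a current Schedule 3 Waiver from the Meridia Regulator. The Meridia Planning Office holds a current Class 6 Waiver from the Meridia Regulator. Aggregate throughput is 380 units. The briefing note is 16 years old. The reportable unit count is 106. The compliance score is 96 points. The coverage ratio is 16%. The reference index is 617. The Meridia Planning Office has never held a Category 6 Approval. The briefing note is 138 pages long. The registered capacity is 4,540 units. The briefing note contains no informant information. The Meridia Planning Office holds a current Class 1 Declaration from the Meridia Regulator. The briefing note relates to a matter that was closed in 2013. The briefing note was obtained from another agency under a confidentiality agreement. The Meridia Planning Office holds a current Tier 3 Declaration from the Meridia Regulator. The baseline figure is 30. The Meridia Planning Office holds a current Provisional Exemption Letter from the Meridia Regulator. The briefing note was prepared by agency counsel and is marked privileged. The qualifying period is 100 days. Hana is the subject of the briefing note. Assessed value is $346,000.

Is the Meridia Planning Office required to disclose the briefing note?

No — exception (a) applies; the Meridia Planning Office is not required to disclose the briefing note.

All of (a)'s requirements are met (assessed value is $346,000, under the $363,500 limit; a current Schedule 3 Waiver is held). As to paragraphs (f)–(m): (f) is engaged (the baseline figure is 30, under the 37 limit), but is overridden by (g): (g) operates against (f): the registered capacity is 4,540 units, below the 4,850 units limit. (h) applies (the record's age is 16 years, meeting the 14 years threshold), but is overridden by (i): (i) operates against (h): aggregate throughput is 380 units, less than the 420 units limit. (j) operates (a current Class 1 Declaration is held), but is overridden by (k): (k) applies — a current Tier 3 Declaration is held. (l) operates (a current Class 6 Waiver is held), but is overridden by (m): (m) operates against (l): Hana is the subject of the briefing note. Exception (a) stands.
Exception (b) requires that the reference index is less than 560; but the reference index is 617, not less than 560, so (b) is unavailable.
Exception (c)'s conditions are all satisfied: the compliance score is 96 points, under the 100 points limit; the briefing note was obtained under a confidentiality agreement. However, paragraph (o) must be considered: (o) operates — the reportable unit count is 106, meeting the 104 threshold. (c) is therefore removed.
Exception (d) fails — the briefing note contains no informant information.
Exception (e) does not apply: the briefing note relates to a closed matter.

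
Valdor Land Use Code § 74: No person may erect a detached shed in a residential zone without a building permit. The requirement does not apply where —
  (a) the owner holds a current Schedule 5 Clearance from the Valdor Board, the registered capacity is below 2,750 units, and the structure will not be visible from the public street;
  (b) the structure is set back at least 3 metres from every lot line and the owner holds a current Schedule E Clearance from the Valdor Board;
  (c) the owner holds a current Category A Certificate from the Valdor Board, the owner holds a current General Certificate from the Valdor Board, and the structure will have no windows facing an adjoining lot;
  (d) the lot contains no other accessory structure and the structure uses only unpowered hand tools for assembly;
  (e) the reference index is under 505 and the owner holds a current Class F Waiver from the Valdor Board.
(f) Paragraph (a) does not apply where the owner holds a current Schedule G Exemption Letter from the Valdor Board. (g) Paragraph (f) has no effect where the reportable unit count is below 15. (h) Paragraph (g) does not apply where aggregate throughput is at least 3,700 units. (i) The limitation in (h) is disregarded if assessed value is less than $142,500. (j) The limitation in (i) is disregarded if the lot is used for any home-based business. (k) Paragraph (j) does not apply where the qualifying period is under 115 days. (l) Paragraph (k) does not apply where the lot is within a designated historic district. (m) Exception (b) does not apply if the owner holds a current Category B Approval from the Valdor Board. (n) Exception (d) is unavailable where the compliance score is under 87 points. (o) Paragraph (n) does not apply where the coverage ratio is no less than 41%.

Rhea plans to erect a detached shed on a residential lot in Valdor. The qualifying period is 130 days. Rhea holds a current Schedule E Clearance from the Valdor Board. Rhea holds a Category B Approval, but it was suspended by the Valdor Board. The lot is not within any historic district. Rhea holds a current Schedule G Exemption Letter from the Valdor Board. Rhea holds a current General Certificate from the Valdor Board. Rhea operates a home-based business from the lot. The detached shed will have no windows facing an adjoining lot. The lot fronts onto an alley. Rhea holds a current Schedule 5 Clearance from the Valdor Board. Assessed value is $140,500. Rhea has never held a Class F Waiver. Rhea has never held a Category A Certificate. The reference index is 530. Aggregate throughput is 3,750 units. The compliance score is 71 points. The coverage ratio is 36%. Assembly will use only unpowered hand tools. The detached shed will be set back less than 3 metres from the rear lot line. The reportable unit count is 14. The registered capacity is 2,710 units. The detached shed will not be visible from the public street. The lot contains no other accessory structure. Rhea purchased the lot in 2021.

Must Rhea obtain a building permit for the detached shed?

Yes — Rhea must obtain a building permit.

Exception (a) is satisfied on its face — a current Schedule 5 Clearance is held; the registered capacity is 2,710 units, below the 2,750 units limit; the structure will not be visible from the street. But: (f) operates — a current Schedule G Exemption Letter is held. (g) applies (the reportable unit count is 14, below the 15 limit), but is overridden by (h): (h) is triggered — aggregate throughput is 3,750 units, meeting the 3,700 units threshold. (i) would limit (h) — assessed value is $140,500, less than the $142,500 limit — but (j) sets (i) aside: (j) operates against (i): a home-based business operates on the lot. (k), which would lift (j), is inapplicable — the qualifying period is 130 days, not under 115 days. Exception (a) does not apply.
Exception (b) requires that the structure is set back at least 3 metres from every lot line; but the rear setback is under 3 m, so (b) is unavailable.
Exception (c) fails — there is no Category A Certificate in force.
Exception (d) is satisfied on its face — the lot has no other accessory structure; assembly uses only hand tools. Turning to paragraphs (n)–(o): (n) operates against (d): the compliance score is 71 points, under the 87 points limit. (o) is not triggered (the coverage ratio is 36%, short of 41%), so (n) stands. Exception (d) does not apply.
Exception (e) requires that the reference index is under 505; but the reference index is 530, not under 505, so (e) is unavailable.
No exception displaces § 74.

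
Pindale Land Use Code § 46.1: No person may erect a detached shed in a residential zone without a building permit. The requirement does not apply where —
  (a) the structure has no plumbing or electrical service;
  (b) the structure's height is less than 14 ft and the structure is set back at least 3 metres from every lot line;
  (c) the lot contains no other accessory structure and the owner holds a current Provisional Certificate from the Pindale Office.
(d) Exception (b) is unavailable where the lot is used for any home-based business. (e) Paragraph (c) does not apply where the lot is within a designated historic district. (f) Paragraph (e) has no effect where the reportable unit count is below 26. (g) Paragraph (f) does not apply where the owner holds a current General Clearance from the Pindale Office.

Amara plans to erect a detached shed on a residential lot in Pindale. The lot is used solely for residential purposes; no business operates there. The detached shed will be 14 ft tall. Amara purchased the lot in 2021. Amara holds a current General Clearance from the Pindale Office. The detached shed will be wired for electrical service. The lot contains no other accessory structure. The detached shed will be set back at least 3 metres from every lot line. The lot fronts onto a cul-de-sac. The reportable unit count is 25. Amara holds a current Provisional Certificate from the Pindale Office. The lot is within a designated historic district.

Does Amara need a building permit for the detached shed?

Exception (a) fails — electrical service is planned.
Exception (b) fails — the structure's height is 14 ft, not less than 14 ft.
Exception (c)'s conditions are all satisfied: the lot has no other accessory structure; a current Provisional Certificate is held. Turning to paragraphs (e)–(g): (e) operates against (c): the lot is in a historic district. (f) applies (the reportable unit count is 25, below the 26 limit), but is set aside by (g): (g) operates — a current General Clearance is held. So (c) is unavailable.
Every exception is unavailable, so the rule governs.

Yes — Amara must obtain a building permit.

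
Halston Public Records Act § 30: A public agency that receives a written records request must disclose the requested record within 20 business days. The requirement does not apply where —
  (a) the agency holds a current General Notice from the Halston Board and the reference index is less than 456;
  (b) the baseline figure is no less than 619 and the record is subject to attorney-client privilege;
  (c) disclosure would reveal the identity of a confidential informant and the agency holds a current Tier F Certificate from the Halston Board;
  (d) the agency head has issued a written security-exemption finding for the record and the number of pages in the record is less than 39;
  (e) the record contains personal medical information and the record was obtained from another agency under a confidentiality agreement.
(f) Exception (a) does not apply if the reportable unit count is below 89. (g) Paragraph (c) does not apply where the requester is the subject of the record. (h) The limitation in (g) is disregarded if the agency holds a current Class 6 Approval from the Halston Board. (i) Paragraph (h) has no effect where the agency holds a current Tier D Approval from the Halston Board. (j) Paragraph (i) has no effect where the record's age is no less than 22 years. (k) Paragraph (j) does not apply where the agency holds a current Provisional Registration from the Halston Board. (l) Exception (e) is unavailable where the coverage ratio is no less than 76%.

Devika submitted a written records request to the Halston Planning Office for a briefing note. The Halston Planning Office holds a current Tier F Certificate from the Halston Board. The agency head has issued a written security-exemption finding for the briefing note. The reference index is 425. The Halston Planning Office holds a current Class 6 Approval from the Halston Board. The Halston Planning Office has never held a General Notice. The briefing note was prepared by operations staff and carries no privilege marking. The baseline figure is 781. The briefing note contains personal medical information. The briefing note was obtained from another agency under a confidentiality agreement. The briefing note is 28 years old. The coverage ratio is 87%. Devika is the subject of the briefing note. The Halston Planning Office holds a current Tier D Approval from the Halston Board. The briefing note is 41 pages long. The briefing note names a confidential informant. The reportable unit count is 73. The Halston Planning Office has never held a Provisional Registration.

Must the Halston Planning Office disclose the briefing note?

Exception (a) does not apply: no current General Notice is held.
Exception (b) does not apply: the briefing note carries no privilege marking.
Exception (c) is satisfied on its face — the briefing note names a confidential informant; a current Tier F Certificate is held. Under paragraphs (g)–(k): (g) would limit (c) — Devika is the subject of the briefing note — but (h) sets (g) aside: (h) operates against (g): a current Class 6 Approval is held. (i) applies (a current Tier D Approval is held), but is set aside by (j): (j) is triggered — the record's age is 28 years, meeting the 22 years threshold. (k) is inapplicable (no current Provisional Registration is held), so (j) stands. (c) remains available.
Exception (d) does not apply: the number of pages in the record is 41, not less than 39.
Exception (e)'s conditions are all satisfied: the briefing note contains personal medical information; the briefing note was obtained under a confidentiality agreement. But: (l) operates against (e): the coverage ratio is 87%, meeting the 76% threshold. So (e) is unavailable.

No — exception (c) applies; the Halston Planning Office is not required to disclose the briefing note.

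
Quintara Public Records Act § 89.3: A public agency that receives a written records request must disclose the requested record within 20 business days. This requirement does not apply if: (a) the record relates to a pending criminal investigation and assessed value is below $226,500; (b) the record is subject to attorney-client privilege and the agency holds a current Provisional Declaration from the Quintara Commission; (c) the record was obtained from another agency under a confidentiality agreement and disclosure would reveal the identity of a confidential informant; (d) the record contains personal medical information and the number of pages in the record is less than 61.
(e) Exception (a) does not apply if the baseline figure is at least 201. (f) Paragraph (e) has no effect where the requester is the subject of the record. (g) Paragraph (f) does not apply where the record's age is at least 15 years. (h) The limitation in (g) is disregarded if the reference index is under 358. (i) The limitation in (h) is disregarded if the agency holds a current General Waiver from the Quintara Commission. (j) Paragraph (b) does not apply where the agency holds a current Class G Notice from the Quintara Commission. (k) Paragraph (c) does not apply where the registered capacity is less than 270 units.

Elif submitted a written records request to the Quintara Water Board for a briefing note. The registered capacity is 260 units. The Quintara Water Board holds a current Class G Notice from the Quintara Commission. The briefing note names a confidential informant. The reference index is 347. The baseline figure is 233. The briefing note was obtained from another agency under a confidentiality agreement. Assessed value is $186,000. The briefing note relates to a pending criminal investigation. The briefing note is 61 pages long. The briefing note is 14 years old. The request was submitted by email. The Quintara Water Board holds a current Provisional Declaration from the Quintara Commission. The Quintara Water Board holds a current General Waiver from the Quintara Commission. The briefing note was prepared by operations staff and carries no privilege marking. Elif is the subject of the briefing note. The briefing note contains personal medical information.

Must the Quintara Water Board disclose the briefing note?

All of (a)'s requirements are met (the briefing note relates to a pending investigation; assessed value is $186,000, below the $226,500 limit). Applying paragraphs (e)–(i): (e) would limit (a) — the baseline figure is 233, meeting the 201 threshold — but (f) sets (e) aside: (f) is triggered — Elif is the subject of the briefing note. (g) is not triggered (the record's age is 14 years, short of 15 years), so (f) stands. (a) remains available.
Exception (b) does not apply: the briefing note carries no privilege marking.
Exception (c) is satisfied on its face — the briefing note was obtained under a confidentiality agreement; the briefing note names a confidential informant. However, paragraph (k) must be considered: (k) operates — the registered capacity is 260 units, less than the 270 units limit. (c) is therefore removed.
Exception (d) requires that the number of pages in the record is less than 61; but the number of pages in the record is 61, not less than 61, so (d) is unavailable.

No — exception (a) applies; the Quintara Water Board is not required to disclose the briefing note.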